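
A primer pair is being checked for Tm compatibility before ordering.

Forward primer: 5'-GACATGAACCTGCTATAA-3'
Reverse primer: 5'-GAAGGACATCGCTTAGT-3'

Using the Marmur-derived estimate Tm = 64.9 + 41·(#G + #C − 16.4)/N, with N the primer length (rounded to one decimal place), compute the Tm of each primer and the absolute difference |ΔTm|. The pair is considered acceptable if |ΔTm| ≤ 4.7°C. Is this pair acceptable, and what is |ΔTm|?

Forward: G+C = 7, N = 18 → Tm = 64.9 + 41·(7 − 16.4)/18 = 43.5°C.
Reverse: G+C = 8, N = 17 → Tm = 64.9 + 41·(8 − 16.4)/17 = 44.6°C.
|ΔTm| = |43.5 − 44.6| = 1.1°C, ≤ 4.7°C.

|ΔTm| = 1.1°C; the pair is acceptable.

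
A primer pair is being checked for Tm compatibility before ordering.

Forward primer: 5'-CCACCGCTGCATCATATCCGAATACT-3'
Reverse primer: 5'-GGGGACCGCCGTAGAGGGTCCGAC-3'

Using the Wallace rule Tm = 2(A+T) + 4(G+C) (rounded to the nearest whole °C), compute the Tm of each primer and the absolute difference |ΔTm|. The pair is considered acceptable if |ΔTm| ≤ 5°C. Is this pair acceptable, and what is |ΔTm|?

|ΔTm| = 6°C; the pair is not acceptable.

Forward: A=7 T=6 G=3 C=10 → Tm = 2·13 + 4·13 = 78°C.
Reverse: A=4 T=2 G=11 C=7 → Tm = 2·6 + 4·18 = 84°C.
|ΔTm| = |78 − 84| = 6°C, > 5°C.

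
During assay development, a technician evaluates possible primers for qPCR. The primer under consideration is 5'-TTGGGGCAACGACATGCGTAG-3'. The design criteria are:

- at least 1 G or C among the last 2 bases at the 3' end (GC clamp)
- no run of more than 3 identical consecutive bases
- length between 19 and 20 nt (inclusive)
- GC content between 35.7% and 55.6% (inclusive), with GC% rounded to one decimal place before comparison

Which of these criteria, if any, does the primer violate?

Base counts: A=5, T=4, G=8, C=4 (length 21).
GC clamp: 3' end AG has 1 G/C ✓
homopolymer run: longest run = 4, exceeds 3 ✗
length: length 21, outside 19–20 ✗
GC content: GC 12/21 = 57.1%, outside 35.7–55.6% ✗

Fails: homopolymer run, length, GC content.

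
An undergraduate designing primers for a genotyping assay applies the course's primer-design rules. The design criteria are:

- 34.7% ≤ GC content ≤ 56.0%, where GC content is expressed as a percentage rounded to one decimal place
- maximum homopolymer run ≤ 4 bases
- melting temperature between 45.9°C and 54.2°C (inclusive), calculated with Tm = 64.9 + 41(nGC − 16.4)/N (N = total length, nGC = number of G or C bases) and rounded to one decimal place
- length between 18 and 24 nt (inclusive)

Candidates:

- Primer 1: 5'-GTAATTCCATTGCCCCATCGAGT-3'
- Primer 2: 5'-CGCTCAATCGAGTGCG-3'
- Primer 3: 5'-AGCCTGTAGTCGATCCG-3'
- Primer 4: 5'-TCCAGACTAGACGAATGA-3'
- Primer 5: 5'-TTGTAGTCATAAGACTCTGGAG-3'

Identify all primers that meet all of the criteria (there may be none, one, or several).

Primer 1 (23 nt, A=5 T=7 G=4 C=7): GC 11/23 = 47.8% ✓; longest run = 4 ✓; Tm = 64.9 + 41·(11 − 16.4)/23 = 55.3°C, outside 45.9–54.2°C ✗; length 23 ✓ — fails.
Primer 2 (16 nt, A=3 T=3 G=5 C=5): GC 10/16 = 62.5%, outside 34.7–56.0% ✗; longest run = 2 ✓; Tm = 64.9 + 41·(10 − 16.4)/16 = 48.5°C ✓; length 16, outside 18–24 ✗ — fails.
Primer 3 (17 nt, A=3 T=4 G=5 C=5): GC 10/17 = 58.8%, outside 34.7–56.0% ✗; longest run = 2 ✓; Tm = 64.9 + 41·(10 − 16.4)/17 = 49.5°C ✓; length 17, outside 18–24 ✗ — fails.
Primer 4 (18 nt, A=7 T=3 G=4 C=4): GC 8/18 = 44.4% ✓; longest run = 2 ✓; Tm = 64.9 + 41·(8 − 16.4)/18 = 45.8°C, outside 45.9–54.2°C ✗; length 18 ✓ — fails.
Primer 5 (22 nt, A=6 T=7 G=6 C=3): GC 9/22 = 40.9% ✓; longest run = 2 ✓; Tm = 64.9 + 41·(9 − 16.4)/22 = 51.1°C ✓; length 22 ✓ — passes.

Primer 5 only.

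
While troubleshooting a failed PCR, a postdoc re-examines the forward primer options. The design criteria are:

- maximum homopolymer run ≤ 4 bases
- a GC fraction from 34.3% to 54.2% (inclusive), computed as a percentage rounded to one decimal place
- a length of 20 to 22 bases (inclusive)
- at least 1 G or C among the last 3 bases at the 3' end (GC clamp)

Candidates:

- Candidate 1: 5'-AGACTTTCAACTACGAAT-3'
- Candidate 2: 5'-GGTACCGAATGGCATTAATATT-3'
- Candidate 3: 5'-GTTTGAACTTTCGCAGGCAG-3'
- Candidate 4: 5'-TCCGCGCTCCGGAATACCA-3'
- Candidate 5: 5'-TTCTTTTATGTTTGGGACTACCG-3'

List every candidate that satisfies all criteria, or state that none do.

Candidate 3 only.

Candidate 1 (18 nt, A=7 T=5 G=2 C=4): longest run = 3 ✓; GC 6/18 = 33.3%, outside 34.3–54.2% ✗; length 18, outside 20–22 ✗; 3' end AAT has 0 G/C, need ≥1 ✗ — fails.
Candidate 2 (22 nt, A=7 T=7 G=5 C=3): longest run = 2 ✓; GC 8/22 = 36.4% ✓; length 22 ✓; 3' end ATT has 0 G/C, need ≥1 ✗ — fails.
Candidate 3 (20 nt, A=4 T=6 G=6 C=4): longest run = 3 ✓; GC 10/20 = 50.0% ✓; length 20 ✓; 3' end CAG has 2 G/C ✓ — passes.
Candidate 4 (19 nt, A=4 T=3 G=4 C=8): longest run = 2 ✓; GC 12/19 = 63.2%, outside 34.3–54.2% ✗; length 19, outside 20–22 ✗; 3' end CCA has 2 G/C ✓ — fails.
Candidate 5 (23 nt, A=3 T=11 G=5 C=4): longest run = 4 ✓; GC 9/23 = 39.1% ✓; length 23, outside 20–22 ✗; 3' end CCG has 3 G/C ✓ — fails.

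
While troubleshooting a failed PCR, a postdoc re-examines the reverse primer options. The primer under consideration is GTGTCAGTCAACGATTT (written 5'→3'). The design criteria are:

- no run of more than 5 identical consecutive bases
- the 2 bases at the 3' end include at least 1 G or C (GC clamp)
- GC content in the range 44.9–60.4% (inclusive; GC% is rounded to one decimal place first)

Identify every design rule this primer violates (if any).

Base counts: A=4, T=6, G=4, C=3 (length 17).
homopolymer run: longest run = 3 ✓
GC clamp: 3' end TT has 0 G/C, need ≥1 ✗
GC content: GC 7/17 = 41.2%, outside 44.9–60.4% ✗

Fails: GC clamp, GC content.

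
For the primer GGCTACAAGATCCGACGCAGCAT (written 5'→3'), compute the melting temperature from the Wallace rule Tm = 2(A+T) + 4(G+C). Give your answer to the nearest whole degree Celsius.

Base counts: A=7, T=3, G=6, C=7 (length 23).
Tm = 2·(7+3) + 4·(6+7) = 2·10 + 4·13 = 20 + 52 = 72°C.

72°C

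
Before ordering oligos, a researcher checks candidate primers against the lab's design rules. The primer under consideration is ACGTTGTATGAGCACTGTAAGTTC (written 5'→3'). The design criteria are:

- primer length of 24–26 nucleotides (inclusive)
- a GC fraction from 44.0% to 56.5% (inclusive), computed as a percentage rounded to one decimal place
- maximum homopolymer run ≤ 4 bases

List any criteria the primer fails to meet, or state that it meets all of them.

Base counts: A=6, T=8, G=6, C=4 (length 24).
length: length 24 ✓
GC content: GC 10/24 = 41.7%, outside 44.0–56.5% ✗
homopolymer run: longest run = 2 ✓

Fails: GC content.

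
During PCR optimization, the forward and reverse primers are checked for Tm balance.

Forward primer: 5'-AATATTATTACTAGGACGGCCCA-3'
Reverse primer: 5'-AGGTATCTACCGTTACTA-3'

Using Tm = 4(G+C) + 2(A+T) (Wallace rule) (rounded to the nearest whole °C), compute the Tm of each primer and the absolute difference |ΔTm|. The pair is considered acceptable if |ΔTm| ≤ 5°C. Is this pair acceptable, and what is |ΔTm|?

|ΔTm| = 14°C; the pair is not acceptable.

Forward: A=8 T=6 G=4 C=5 → Tm = 2·14 + 4·9 = 64°C.
Reverse: A=5 T=6 G=3 C=4 → Tm = 2·11 + 4·7 = 50°C.
|ΔTm| = |64 − 50| = 14°C, > 5°C.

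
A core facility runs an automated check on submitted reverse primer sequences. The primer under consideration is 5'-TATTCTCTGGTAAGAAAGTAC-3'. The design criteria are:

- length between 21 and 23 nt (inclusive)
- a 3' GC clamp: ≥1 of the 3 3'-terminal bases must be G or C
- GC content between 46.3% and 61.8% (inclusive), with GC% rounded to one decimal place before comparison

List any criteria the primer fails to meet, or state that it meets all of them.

Fails: GC content.

Base counts: A=7, T=7, G=4, C=3 (length 21).
length: length 21 ✓
GC clamp: 3' end TAC has 1 G/C ✓
GC content: GC 7/21 = 33.3%, outside 46.3–61.8% ✗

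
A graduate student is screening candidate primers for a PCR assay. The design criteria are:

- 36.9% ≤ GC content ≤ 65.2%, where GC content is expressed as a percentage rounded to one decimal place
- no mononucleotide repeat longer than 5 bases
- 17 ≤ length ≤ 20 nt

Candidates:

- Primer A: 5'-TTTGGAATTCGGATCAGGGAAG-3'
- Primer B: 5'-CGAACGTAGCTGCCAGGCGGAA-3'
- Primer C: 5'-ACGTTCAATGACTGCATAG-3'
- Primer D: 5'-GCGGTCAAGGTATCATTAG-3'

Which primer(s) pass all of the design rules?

Primer A (22 nt, A=6 T=6 G=8 C=2): GC 10/22 = 45.5% ✓; longest run = 3 ✓; length 22, outside 17–20 ✗ — fails.
Primer B (22 nt, A=6 T=2 G=8 C=6): GC 14/22 = 63.6% ✓; longest run = 2 ✓; length 22, outside 17–20 ✗ — fails.
Primer C (19 nt, A=6 T=5 G=4 C=4): GC 8/19 = 42.1% ✓; longest run = 2 ✓; length 19 ✓ — passes.
Primer D (19 nt, A=5 T=5 G=6 C=3): GC 9/19 = 47.4% ✓; longest run = 2 ✓; length 19 ✓ — passes.

Primer C and Primer D.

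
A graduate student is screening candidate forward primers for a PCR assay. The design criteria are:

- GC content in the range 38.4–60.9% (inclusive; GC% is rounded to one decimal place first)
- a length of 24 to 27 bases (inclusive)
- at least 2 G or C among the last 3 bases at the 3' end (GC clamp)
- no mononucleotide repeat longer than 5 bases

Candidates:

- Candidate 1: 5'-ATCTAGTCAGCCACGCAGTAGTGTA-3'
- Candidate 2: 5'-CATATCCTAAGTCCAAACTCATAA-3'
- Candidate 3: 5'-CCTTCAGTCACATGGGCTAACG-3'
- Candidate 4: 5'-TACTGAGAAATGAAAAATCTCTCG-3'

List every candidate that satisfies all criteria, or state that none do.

None of the candidates satisfy all criteria.

Candidate 1 (25 nt, A=7 T=6 G=6 C=6): GC 12/25 = 48.0% ✓; length 25 ✓; 3' end GTA has 1 G/C, need ≥2 ✗; longest run = 2 ✓ — fails.
Candidate 2 (24 nt, A=10 T=6 G=1 C=7): GC 8/24 = 33.3%, outside 38.4–60.9% ✗; length 24 ✓; 3' end TAA has 0 G/C, need ≥2 ✗; longest run = 3 ✓ — fails.
Candidate 3 (22 nt, A=5 T=5 G=5 C=7): GC 12/22 = 54.5% ✓; length 22, outside 24–27 ✗; 3' end ACG has 2 G/C ✓; longest run = 3 ✓ — fails.
Candidate 4 (24 nt, A=10 T=6 G=4 C=4): GC 8/24 = 33.3%, outside 38.4–60.9% ✗; length 24 ✓; 3' end TCG has 2 G/C ✓; longest run = 5 ✓ — fails.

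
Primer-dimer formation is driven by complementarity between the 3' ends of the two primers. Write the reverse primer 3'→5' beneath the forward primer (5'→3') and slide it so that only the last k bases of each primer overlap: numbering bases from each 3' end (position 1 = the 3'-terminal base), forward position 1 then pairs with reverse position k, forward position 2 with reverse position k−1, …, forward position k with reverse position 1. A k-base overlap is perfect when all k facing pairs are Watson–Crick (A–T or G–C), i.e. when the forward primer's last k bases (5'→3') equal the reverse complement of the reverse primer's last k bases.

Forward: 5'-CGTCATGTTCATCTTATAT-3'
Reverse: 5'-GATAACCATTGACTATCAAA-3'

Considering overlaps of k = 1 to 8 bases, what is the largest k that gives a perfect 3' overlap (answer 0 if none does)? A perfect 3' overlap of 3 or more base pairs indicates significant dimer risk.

Longest perfect overlap: 1 complementary base pair; below the dimer-risk threshold (threshold 3).

Last 8 bases (5'→3') — forward …TCTTATAT, reverse …CTATCAAA.
Reverse complement of the reverse primer's last 8 bases: TTTGATAG; its first k bases are the reverse complement of the reverse primer's last k bases, so a perfect k-base overlap needs the forward primer's last k bases to equal them.
Comparing (forward last k vs required): k=1: T vs T ✓; k=2: AT vs TT ✗; k=3: TAT vs TTT ✗; k=4: ATAT vs TTTG ✗; k=5: TATAT vs TTTGA ✗; k=6: TTATAT vs TTTGAT ✗; k=7: CTTATAT vs TTTGATA ✗; k=8: TCTTATAT vs TTTGATAG ✗.
Only k = 1 is perfect, so the longest perfect 3' overlap is 1.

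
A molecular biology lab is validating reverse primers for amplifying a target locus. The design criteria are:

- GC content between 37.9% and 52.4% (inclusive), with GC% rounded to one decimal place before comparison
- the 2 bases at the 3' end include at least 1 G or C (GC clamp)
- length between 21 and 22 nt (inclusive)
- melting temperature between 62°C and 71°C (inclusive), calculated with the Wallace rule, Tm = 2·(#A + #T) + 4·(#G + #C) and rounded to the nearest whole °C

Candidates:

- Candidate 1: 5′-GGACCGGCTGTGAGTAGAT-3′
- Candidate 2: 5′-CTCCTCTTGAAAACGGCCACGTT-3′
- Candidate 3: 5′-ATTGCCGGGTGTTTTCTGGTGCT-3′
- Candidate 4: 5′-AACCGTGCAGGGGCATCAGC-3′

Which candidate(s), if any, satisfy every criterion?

Candidate 1 (19 nt, A=4 T=4 G=8 C=3): GC 11/19 = 57.9%, outside 37.9–52.4% ✗; 3' end AT has 0 G/C, need ≥1 ✗; length 19, outside 21–22 ✗; Tm = 2·8 + 4·11 = 60°C, outside 62–71°C ✗ — fails.
Candidate 2 (23 nt, A=5 T=6 G=4 C=8): GC 12/23 = 52.2% ✓; 3' end TT has 0 G/C, need ≥1 ✗; length 23, outside 21–22 ✗; Tm = 2·11 + 4·12 = 70°C ✓ — fails.
Candidate 3 (23 nt, A=1 T=10 G=8 C=4): GC 12/23 = 52.2% ✓; 3' end CT has 1 G/C ✓; length 23, outside 21–22 ✗; Tm = 2·11 + 4·12 = 70°C ✓ — fails.
Candidate 4 (20 nt, A=5 T=2 G=7 C=6): GC 13/20 = 65.0%, outside 37.9–52.4% ✗; 3' end GC has 2 G/C ✓; length 20, outside 21–22 ✗; Tm = 2·7 + 4·13 = 66°C ✓ — fails.

None of the candidates satisfy all criteria.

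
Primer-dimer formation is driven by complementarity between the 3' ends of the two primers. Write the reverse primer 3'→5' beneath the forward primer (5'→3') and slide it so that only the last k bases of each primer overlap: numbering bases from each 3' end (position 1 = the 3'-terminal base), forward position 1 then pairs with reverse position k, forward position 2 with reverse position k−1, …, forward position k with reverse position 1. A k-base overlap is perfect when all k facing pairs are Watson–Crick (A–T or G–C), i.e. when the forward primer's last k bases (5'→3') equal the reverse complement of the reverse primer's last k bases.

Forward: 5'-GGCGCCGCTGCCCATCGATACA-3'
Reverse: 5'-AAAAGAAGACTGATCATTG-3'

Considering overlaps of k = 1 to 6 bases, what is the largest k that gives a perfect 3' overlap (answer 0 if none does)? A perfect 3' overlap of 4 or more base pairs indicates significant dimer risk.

Last 6 bases (5'→3') — forward …GATACA, reverse …TCATTG.
Reverse complement of the reverse primer's last 6 bases: CAATGA; its first k bases are the reverse complement of the reverse primer's last k bases, so a perfect k-base overlap needs the forward primer's last k bases to equal them.
Comparing (forward last k vs required): k=1: A vs C ✗; k=2: CA vs CA ✓; k=3: ACA vs CAA ✗; k=4: TACA vs CAAT ✗; k=5: ATACA vs CAATG ✗; k=6: GATACA vs CAATGA ✗.
Only k = 2 is perfect, so the longest perfect 3' overlap is 2.

Longest perfect overlap: 2 complementary base pairs; below the dimer-risk threshold (threshold 4).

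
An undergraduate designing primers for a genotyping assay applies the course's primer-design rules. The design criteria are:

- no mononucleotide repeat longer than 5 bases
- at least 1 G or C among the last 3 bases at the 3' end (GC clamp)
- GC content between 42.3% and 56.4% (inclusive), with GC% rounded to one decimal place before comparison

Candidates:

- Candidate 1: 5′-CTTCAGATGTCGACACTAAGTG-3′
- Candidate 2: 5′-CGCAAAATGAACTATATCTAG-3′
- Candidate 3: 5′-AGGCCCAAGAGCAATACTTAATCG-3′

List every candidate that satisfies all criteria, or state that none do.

Candidate 1 and Candidate 3.

Candidate 1 (22 nt, A=6 T=6 G=5 C=5): longest run = 2 ✓; 3' end GTG has 2 G/C ✓; GC 10/22 = 45.5% ✓ — passes.
Candidate 2 (21 nt, A=9 T=5 G=3 C=4): longest run = 4 ✓; 3' end TAG has 1 G/C ✓; GC 7/21 = 33.3%, outside 42.3–56.4% ✗ — fails.
Candidate 3 (24 nt, A=9 T=4 G=5 C=6): longest run = 3 ✓; 3' end TCG has 2 G/C ✓; GC 11/24 = 45.8% ✓ — passes.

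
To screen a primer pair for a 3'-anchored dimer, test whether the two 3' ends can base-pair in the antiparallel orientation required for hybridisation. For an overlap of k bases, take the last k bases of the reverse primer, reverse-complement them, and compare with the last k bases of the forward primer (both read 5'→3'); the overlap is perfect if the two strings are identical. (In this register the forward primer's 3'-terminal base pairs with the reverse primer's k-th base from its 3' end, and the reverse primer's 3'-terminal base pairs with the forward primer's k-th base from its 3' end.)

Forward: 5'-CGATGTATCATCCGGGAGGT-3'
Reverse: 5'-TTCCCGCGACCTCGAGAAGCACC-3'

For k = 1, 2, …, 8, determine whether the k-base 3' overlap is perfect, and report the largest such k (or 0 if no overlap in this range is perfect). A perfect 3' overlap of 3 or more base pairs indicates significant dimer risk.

Longest perfect overlap: 3 complementary base pairs; significant dimer risk (threshold 3).

Last 8 bases (5'→3') — forward …CGGGAGGT, reverse …GAAGCACC.
Reverse complement of the reverse primer's last 8 bases: GGTGCTTC; its first k bases are the reverse complement of the reverse primer's last k bases, so a perfect k-base overlap needs the forward primer's last k bases to equal them.
Comparing (forward last k vs required): k=1: T vs G ✗; k=2: GT vs GG ✗; k=3: GGT vs GGT ✓; k=4: AGGT vs GGTG ✗; k=5: GAGGT vs GGTGC ✗; k=6: GGAGGT vs GGTGCT ✗; k=7: GGGAGGT vs GGTGCTT ✗; k=8: CGGGAGGT vs GGTGCTTC ✗.
Only k = 3 is perfect, so the longest perfect 3' overlap is 3.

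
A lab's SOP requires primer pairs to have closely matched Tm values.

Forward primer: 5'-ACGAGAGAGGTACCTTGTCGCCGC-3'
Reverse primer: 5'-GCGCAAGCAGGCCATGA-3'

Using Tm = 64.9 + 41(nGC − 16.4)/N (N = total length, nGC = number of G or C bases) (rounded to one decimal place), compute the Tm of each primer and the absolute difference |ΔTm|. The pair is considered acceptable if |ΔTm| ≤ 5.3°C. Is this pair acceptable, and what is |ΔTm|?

|ΔTm| = 10.6°C; the pair is not acceptable.

Forward: G+C = 15, N = 24 → Tm = 64.9 + 41·(15 − 16.4)/24 = 62.5°C.
Reverse: G+C = 11, N = 17 → Tm = 64.9 + 41·(11 − 16.4)/17 = 51.9°C.
|ΔTm| = |62.5 − 51.9| = 10.6°C, > 5.3°C.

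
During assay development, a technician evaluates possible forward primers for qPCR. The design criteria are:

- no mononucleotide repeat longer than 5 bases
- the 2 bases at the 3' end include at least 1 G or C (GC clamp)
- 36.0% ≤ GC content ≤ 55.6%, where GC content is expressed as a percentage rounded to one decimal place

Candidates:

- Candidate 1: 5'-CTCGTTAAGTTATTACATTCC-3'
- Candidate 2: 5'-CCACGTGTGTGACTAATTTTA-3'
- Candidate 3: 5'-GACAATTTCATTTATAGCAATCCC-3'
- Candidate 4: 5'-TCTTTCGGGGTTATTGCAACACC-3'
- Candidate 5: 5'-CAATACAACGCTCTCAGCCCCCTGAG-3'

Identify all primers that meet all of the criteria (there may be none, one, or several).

Candidate 1 (21 nt, A=5 T=9 G=2 C=5): longest run = 2 ✓; 3' end CC has 2 G/C ✓; GC 7/21 = 33.3%, outside 36.0–55.6% ✗ — fails.
Candidate 2 (21 nt, A=5 T=8 G=4 C=4): longest run = 4 ✓; 3' end TA has 0 G/C, need ≥1 ✗; GC 8/21 = 38.1% ✓ — fails.
Candidate 3 (24 nt, A=8 T=8 G=2 C=6): longest run = 3 ✓; 3' end CC has 2 G/C ✓; GC 8/24 = 33.3%, outside 36.0–55.6% ✗ — fails.
Candidate 4 (23 nt, A=4 T=8 G=5 C=6): longest run = 4 ✓; 3' end CC has 2 G/C ✓; GC 11/23 = 47.8% ✓ — passes.
Candidate 5 (26 nt, A=7 T=4 G=4 C=11): longest run = 5 ✓; 3' end AG has 1 G/C ✓; GC 15/26 = 57.7%, outside 36.0–55.6% ✗ — fails.

Candidate 4 only.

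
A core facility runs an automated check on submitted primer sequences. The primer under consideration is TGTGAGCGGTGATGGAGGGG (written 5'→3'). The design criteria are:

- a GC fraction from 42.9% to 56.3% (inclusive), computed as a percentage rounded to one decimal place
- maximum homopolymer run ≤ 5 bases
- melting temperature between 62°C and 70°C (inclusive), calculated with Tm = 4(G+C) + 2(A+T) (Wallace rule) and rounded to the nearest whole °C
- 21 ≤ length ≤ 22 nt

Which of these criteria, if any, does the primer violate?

Base counts: A=3, T=4, G=12, C=1 (length 20).
GC content: GC 13/20 = 65.0%, outside 42.9–56.3% ✗
homopolymer run: longest run = 4 ✓
Tm: Tm = 2·7 + 4·13 = 66°C ✓
length: length 20, outside 21–22 ✗

Fails: GC content, length.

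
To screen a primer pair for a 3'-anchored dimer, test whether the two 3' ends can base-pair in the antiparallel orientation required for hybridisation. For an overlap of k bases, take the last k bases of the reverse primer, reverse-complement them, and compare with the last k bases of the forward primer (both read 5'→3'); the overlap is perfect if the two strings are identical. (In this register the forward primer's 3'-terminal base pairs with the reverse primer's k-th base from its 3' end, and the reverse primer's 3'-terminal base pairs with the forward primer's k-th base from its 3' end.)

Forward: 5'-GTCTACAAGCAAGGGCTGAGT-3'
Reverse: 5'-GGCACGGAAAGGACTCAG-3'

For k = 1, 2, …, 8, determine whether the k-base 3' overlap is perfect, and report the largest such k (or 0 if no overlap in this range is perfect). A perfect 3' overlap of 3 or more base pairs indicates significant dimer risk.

Last 8 bases (5'→3') — forward …GGCTGAGT, reverse …GGACTCAG.
Reverse complement of the reverse primer's last 8 bases: CTGAGTCC; its first k bases are the reverse complement of the reverse primer's last k bases, so a perfect k-base overlap needs the forward primer's last k bases to equal them.
Comparing (forward last k vs required): k=1: T vs C ✗; k=2: GT vs CT ✗; k=3: AGT vs CTG ✗; k=4: GAGT vs CTGA ✗; k=5: TGAGT vs CTGAG ✗; k=6: CTGAGT vs CTGAGT ✓; k=7: GCTGAGT vs CTGAGTC ✗; k=8: GGCTGAGT vs CTGAGTCC ✗.
Only k = 6 is perfect, so the longest perfect 3' overlap is 6.

Longest perfect overlap: 6 complementary base pairs; significant dimer risk (threshold 3).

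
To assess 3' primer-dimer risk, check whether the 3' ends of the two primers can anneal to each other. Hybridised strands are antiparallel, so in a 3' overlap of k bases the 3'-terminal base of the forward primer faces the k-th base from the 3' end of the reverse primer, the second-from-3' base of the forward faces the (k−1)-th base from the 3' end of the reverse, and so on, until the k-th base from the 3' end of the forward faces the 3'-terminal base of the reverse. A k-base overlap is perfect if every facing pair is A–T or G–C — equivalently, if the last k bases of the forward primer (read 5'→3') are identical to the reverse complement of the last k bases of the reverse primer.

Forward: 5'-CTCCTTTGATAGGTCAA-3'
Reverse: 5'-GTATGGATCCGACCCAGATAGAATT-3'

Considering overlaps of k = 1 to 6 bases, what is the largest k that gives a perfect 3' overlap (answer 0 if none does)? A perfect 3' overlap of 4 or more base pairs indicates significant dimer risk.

Last 6 bases (5'→3') — forward …GGTCAA, reverse …AGAATT.
Reverse complement of the reverse primer's last 6 bases: AATTCT; its first k bases are the reverse complement of the reverse primer's last k bases, so a perfect k-base overlap needs the forward primer's last k bases to equal them.
Comparing (forward last k vs required): k=1: A vs A ✓; k=2: AA vs AA ✓; k=3: CAA vs AAT ✗; k=4: TCAA vs AATT ✗; k=5: GTCAA vs AATTC ✗; k=6: GGTCAA vs AATTCT ✗.
Perfect overlaps at k = 1, 2; the largest is 2.

Longest perfect overlap: 2 complementary base pairs; below the dimer-risk threshold (threshold 4).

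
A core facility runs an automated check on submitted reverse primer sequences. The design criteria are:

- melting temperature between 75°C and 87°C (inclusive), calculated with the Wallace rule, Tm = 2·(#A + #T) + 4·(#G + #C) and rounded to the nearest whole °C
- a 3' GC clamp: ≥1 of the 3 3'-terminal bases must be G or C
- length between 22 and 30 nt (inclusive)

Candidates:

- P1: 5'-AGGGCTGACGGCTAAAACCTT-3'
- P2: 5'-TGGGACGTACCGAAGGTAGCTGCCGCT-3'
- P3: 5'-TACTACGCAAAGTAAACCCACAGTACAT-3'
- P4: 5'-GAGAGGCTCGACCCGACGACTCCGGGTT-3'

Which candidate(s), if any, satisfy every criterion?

P1 (21 nt, A=6 T=4 G=6 C=5): Tm = 2·10 + 4·11 = 64°C, outside 75–87°C ✗; 3' end CTT has 1 G/C ✓; length 21, outside 22–30 ✗ — fails.
P2 (27 nt, A=5 T=5 G=10 C=7): Tm = 2·10 + 4·17 = 88°C, outside 75–87°C ✗; 3' end GCT has 2 G/C ✓; length 27 ✓ — fails.
P3 (28 nt, A=12 T=5 G=3 C=8): Tm = 2·17 + 4·11 = 78°C ✓; 3' end CAT has 1 G/C ✓; length 28 ✓ — passes.
P4 (28 nt, A=5 T=4 G=10 C=9): Tm = 2·9 + 4·19 = 94°C, outside 75–87°C ✗; 3' end GTT has 1 G/C ✓; length 28 ✓ — fails.

P3 only.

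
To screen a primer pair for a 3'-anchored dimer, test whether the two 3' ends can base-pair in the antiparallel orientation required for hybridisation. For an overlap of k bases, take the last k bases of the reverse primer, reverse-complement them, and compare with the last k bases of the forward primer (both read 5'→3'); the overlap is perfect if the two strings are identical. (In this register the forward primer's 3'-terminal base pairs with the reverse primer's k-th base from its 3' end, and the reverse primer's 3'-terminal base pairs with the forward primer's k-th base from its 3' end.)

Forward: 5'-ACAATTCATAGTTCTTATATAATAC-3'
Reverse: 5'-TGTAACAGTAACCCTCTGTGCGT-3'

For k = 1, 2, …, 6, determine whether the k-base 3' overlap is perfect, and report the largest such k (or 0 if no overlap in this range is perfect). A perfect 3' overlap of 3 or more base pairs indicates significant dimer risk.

Longest perfect overlap: 2 complementary base pairs; below the dimer-risk threshold (threshold 3).

Last 6 bases (5'→3') — forward …TAATAC, reverse …GTGCGT.
Reverse complement of the reverse primer's last 6 bases: ACGCAC; its first k bases are the reverse complement of the reverse primer's last k bases, so a perfect k-base overlap needs the forward primer's last k bases to equal them.
Comparing (forward last k vs required): k=1: C vs A ✗; k=2: AC vs AC ✓; k=3: TAC vs ACG ✗; k=4: ATAC vs ACGC ✗; k=5: AATAC vs ACGCA ✗; k=6: TAATAC vs ACGCAC ✗.
Only k = 2 is perfect, so the longest perfect 3' overlap is 2.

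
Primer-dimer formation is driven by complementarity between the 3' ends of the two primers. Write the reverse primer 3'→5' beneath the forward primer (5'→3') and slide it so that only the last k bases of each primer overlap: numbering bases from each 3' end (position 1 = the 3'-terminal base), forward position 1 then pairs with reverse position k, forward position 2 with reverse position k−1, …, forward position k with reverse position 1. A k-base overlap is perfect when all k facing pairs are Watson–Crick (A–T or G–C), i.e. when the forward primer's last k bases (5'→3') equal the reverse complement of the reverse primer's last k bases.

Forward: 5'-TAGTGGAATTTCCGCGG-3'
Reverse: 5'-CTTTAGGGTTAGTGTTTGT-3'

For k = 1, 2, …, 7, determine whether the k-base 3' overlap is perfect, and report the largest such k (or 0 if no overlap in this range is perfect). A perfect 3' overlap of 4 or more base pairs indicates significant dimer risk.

Longest perfect overlap: 0 complementary base pairs; below the dimer-risk threshold (threshold 4).

Last 7 bases (5'→3') — forward …TCCGCGG, reverse …TGTTTGT.
Reverse complement of the reverse primer's last 7 bases: ACAAACA; its first k bases are the reverse complement of the reverse primer's last k bases, so a perfect k-base overlap needs the forward primer's last k bases to equal them.
Comparing (forward last k vs required): k=1: G vs A ✗; k=2: GG vs AC ✗; k=3: CGG vs ACA ✗; k=4: GCGG vs ACAA ✗; k=5: CGCGG vs ACAAA ✗; k=6: CCGCGG vs ACAAAC ✗; k=7: TCCGCGG vs ACAAACA ✗.
No overlap length from 1 to 7 is perfect, so the longest perfect 3' overlap is 0.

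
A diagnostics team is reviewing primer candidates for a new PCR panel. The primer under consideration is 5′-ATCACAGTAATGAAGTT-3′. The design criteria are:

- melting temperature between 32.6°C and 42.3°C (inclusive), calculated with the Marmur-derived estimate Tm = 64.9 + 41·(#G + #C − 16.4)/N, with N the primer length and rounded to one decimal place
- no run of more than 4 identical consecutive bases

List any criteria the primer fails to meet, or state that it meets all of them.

Base counts: A=7, T=5, G=3, C=2 (length 17).
Tm: Tm = 64.9 + 41·(5 − 16.4)/17 = 37.4°C ✓
homopolymer run: longest run = 2 ✓

Meets all criteria.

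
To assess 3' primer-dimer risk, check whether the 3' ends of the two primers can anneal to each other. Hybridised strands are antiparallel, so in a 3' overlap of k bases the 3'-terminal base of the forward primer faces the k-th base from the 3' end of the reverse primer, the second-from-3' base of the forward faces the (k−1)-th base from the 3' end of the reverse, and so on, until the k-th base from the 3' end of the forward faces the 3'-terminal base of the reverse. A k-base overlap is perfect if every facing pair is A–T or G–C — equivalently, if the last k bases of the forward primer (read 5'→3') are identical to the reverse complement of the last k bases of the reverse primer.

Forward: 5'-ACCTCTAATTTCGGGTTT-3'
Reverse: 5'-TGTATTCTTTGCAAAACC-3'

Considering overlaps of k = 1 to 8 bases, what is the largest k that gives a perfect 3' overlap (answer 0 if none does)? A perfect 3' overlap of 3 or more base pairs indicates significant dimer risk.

Longest perfect overlap: 5 complementary base pairs; significant dimer risk (threshold 3).

Last 8 bases (5'→3') — forward …TCGGGTTT, reverse …GCAAAACC.
Reverse complement of the reverse primer's last 8 bases: GGTTTTGC; its first k bases are the reverse complement of the reverse primer's last k bases, so a perfect k-base overlap needs the forward primer's last k bases to equal them.
Comparing (forward last k vs required): k=1: T vs G ✗; k=2: TT vs GG ✗; k=3: TTT vs GGT ✗; k=4: GTTT vs GGTT ✗; k=5: GGTTT vs GGTTT ✓; k=6: GGGTTT vs GGTTTT ✗; k=7: CGGGTTT vs GGTTTTG ✗; k=8: TCGGGTTT vs GGTTTTGC ✗.
Only k = 5 is perfect, so the longest perfect 3' overlap is 5.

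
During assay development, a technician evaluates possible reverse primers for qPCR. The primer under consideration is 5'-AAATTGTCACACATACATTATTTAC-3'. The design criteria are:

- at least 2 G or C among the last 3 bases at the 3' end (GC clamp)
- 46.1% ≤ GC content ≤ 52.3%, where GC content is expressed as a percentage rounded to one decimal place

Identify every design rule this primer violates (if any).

Base counts: A=10, T=9, G=1, C=5 (length 25).
GC clamp: 3' end TAC has 1 G/C, need ≥2 ✗
GC content: GC 6/25 = 24.0%, outside 46.1–52.3% ✗

Fails: GC clamp, GC content.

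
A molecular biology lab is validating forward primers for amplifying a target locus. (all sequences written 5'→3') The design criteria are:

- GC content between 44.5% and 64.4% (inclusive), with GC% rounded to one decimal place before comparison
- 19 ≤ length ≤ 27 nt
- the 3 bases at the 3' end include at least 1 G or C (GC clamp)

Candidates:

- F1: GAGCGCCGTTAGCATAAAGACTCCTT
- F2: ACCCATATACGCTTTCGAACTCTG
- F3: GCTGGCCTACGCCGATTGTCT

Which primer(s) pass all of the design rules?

F1 (26 nt, A=7 T=6 G=6 C=7): GC 13/26 = 50.0% ✓; length 26 ✓; 3' end CTT has 1 G/C ✓ — passes.
F2 (24 nt, A=6 T=7 G=3 C=8): GC 11/24 = 45.8% ✓; length 24 ✓; 3' end CTG has 2 G/C ✓ — passes.
F3 (21 nt, A=2 T=6 G=6 C=7): GC 13/21 = 61.9% ✓; length 21 ✓; 3' end TCT has 1 G/C ✓ — passes.

F1, F2 and F3.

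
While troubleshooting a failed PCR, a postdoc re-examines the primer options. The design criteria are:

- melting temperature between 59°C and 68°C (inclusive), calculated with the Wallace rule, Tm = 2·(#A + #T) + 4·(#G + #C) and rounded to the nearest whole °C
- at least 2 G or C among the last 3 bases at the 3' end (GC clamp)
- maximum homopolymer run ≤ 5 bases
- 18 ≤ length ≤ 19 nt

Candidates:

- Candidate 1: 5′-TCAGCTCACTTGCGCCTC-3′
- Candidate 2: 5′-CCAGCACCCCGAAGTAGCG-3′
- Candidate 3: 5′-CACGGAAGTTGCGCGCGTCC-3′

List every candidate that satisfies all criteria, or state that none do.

Candidate 2 only.

Candidate 1 (18 nt, A=2 T=5 G=3 C=8): Tm = 2·7 + 4·11 = 58°C, outside 59–68°C ✗; 3' end CTC has 2 G/C ✓; longest run = 2 ✓; length 18 ✓ — fails.
Candidate 2 (19 nt, A=5 T=1 G=5 C=8): Tm = 2·6 + 4·13 = 64°C ✓; 3' end GCG has 3 G/C ✓; longest run = 4 ✓; length 19 ✓ — passes.
Candidate 3 (20 nt, A=3 T=3 G=7 C=7): Tm = 2·6 + 4·14 = 68°C ✓; 3' end TCC has 2 G/C ✓; longest run = 2 ✓; length 20, outside 18–19 ✗ — fails.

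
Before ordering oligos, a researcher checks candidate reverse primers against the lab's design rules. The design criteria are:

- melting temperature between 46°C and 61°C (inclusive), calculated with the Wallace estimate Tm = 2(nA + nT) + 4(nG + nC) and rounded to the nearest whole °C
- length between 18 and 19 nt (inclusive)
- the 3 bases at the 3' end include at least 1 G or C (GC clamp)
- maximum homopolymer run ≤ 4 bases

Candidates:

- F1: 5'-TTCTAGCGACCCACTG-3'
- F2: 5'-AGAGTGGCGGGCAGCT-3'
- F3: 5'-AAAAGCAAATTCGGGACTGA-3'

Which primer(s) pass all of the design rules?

None of the candidates satisfy all criteria.

F1 (16 nt, A=3 T=4 G=3 C=6): Tm = 2·7 + 4·9 = 50°C ✓; length 16, outside 18–19 ✗; 3' end CTG has 2 G/C ✓; longest run = 3 ✓ — fails.
F2 (16 nt, A=3 T=2 G=8 C=3): Tm = 2·5 + 4·11 = 54°C ✓; length 16, outside 18–19 ✗; 3' end GCT has 2 G/C ✓; longest run = 3 ✓ — fails.
F3 (20 nt, A=9 T=3 G=5 C=3): Tm = 2·12 + 4·8 = 56°C ✓; length 20, outside 18–19 ✗; 3' end TGA has 1 G/C ✓; longest run = 4 ✓ — fails.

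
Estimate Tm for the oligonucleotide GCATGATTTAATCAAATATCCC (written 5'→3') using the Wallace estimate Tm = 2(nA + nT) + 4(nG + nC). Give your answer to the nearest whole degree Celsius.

Base counts: A=8, T=7, G=2, C=5 (length 22).
Tm = 2·(8+7) + 4·(2+5) = 2·15 + 4·7 = 30 + 28 = 58°C.

58°C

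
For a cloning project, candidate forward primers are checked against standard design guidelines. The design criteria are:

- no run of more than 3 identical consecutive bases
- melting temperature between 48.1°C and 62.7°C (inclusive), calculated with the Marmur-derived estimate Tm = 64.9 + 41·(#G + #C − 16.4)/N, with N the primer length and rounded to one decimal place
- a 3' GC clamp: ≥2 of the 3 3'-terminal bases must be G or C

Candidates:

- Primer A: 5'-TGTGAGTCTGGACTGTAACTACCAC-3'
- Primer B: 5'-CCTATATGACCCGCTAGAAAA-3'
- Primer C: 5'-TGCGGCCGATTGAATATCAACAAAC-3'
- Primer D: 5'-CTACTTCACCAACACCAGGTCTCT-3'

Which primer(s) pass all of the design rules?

Primer A only.

Primer A (25 nt, A=6 T=7 G=6 C=6): longest run = 2 ✓; Tm = 64.9 + 41·(12 − 16.4)/25 = 57.7°C ✓; 3' end CAC has 2 G/C ✓ — passes.
Primer B (21 nt, A=8 T=4 G=3 C=6): longest run = 4, exceeds 3 ✗; Tm = 64.9 + 41·(9 − 16.4)/21 = 50.5°C ✓; 3' end AAA has 0 G/C, need ≥2 ✗ — fails.
Primer C (25 nt, A=9 T=5 G=5 C=6): longest run = 3 ✓; Tm = 64.9 + 41·(11 − 16.4)/25 = 56.0°C ✓; 3' end AAC has 1 G/C, need ≥2 ✗ — fails.
Primer D (24 nt, A=6 T=6 G=2 C=10): longest run = 2 ✓; Tm = 64.9 + 41·(12 − 16.4)/24 = 57.4°C ✓; 3' end TCT has 1 G/C, need ≥2 ✗ — fails.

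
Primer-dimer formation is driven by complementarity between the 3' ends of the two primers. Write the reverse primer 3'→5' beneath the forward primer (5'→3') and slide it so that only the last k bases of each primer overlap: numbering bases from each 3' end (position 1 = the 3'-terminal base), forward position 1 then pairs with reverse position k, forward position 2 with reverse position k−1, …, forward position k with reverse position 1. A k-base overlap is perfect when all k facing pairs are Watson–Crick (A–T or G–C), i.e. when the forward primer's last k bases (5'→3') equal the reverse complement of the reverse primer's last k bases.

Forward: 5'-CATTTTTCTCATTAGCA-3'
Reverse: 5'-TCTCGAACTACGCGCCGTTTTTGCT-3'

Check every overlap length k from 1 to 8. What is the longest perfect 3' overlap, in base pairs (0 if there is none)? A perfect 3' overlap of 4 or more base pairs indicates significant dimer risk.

Longest perfect overlap: 4 complementary base pairs; significant dimer risk (threshold 4).

Last 8 bases (5'→3') — forward …CATTAGCA, reverse …TTTTTGCT.
Reverse complement of the reverse primer's last 8 bases: AGCAAAAA; its first k bases are the reverse complement of the reverse primer's last k bases, so a perfect k-base overlap needs the forward primer's last k bases to equal them.
Comparing (forward last k vs required): k=1: A vs A ✓; k=2: CA vs AG ✗; k=3: GCA vs AGC ✗; k=4: AGCA vs AGCA ✓; k=5: TAGCA vs AGCAA ✗; k=6: TTAGCA vs AGCAAA ✗; k=7: ATTAGCA vs AGCAAAA ✗; k=8: CATTAGCA vs AGCAAAAA ✗.
Perfect overlaps at k = 1, 4; the largest is 4.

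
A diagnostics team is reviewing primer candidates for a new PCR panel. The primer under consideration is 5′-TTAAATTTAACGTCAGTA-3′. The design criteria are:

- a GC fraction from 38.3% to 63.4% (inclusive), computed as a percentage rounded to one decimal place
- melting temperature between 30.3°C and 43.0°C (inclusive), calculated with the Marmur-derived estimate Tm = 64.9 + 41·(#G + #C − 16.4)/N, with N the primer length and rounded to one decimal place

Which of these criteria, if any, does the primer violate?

Fails: GC content.

Base counts: A=7, T=7, G=2, C=2 (length 18).
GC content: GC 4/18 = 22.2%, outside 38.3–63.4% ✗
Tm: Tm = 64.9 + 41·(4 − 16.4)/18 = 36.7°C ✓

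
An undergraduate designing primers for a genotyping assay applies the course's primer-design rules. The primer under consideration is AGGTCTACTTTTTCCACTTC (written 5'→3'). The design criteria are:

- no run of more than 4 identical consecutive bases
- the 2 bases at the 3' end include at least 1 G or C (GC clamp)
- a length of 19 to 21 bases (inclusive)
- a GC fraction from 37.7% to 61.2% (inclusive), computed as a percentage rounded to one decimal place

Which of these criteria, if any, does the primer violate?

Fails: homopolymer run.

Base counts: A=3, T=9, G=2, C=6 (length 20).
homopolymer run: longest run = 5, exceeds 4 ✗
GC clamp: 3' end TC has 1 G/C ✓
length: length 20 ✓
GC content: GC 8/20 = 40.0% ✓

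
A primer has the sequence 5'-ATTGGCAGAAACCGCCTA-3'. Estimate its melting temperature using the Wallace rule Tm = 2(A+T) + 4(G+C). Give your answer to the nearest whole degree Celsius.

54°C

Base counts: A=6, T=3, G=4, C=5 (length 18).
Tm = 2·(6+3) + 4·(4+5) = 2·9 + 4·9 = 18 + 36 = 54°C.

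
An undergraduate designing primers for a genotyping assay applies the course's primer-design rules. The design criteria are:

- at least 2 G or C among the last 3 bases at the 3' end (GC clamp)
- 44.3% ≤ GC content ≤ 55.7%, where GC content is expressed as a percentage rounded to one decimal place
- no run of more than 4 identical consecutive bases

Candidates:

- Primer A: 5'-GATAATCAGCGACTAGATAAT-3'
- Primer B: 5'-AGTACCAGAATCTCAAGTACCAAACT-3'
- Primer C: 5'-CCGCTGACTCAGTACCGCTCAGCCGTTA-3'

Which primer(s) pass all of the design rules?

Primer A (21 nt, A=9 T=5 G=4 C=3): 3' end AAT has 0 G/C, need ≥2 ✗; GC 7/21 = 33.3%, outside 44.3–55.7% ✗; longest run = 2 ✓ — fails.
Primer B (26 nt, A=11 T=5 G=3 C=7): 3' end ACT has 1 G/C, need ≥2 ✗; GC 10/26 = 38.5%, outside 44.3–55.7% ✗; longest run = 3 ✓ — fails.
Primer C (28 nt, A=5 T=6 G=6 C=11): 3' end TTA has 0 G/C, need ≥2 ✗; GC 17/28 = 60.7%, outside 44.3–55.7% ✗; longest run = 2 ✓ — fails.

None of the candidates satisfy all criteria.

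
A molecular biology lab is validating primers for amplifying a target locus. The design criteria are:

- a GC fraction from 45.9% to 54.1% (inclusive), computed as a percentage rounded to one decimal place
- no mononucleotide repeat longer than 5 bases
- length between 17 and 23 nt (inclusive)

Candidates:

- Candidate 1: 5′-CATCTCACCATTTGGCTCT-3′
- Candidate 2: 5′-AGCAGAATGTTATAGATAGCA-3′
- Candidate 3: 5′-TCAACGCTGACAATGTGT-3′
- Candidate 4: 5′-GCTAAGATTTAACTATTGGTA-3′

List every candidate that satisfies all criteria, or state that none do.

Candidate 1 (19 nt, A=3 T=7 G=2 C=7): GC 9/19 = 47.4% ✓; longest run = 3 ✓; length 19 ✓ — passes.
Candidate 2 (21 nt, A=9 T=5 G=5 C=2): GC 7/21 = 33.3%, outside 45.9–54.1% ✗; longest run = 2 ✓; length 21 ✓ — fails.
Candidate 3 (18 nt, A=5 T=5 G=4 C=4): GC 8/18 = 44.4%, outside 45.9–54.1% ✗; longest run = 2 ✓; length 18 ✓ — fails.
Candidate 4 (21 nt, A=7 T=8 G=4 C=2): GC 6/21 = 28.6%, outside 45.9–54.1% ✗; longest run = 3 ✓; length 21 ✓ — fails.

Candidate 1 only.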